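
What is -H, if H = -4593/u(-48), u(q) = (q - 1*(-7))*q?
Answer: 1531/656 ≈ 2.3338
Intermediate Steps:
u(q) = q*(7 + q) (u(q) = (q + 7)*q = (7 + q)*q = q*(7 + q))
H = -1531/656 (H = -4593*(-1/(48*(7 - 48))) = -4593/((-48*(-41))) = -4593/1968 = -4593*1/1968 = -1531/656 ≈ -2.3338)
-H = -1*(-1531/656) = 1531/656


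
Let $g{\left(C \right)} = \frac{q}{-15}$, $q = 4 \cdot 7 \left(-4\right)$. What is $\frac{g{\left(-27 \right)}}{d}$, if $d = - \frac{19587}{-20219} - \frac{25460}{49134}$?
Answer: $\frac{976011568}{58896305} \approx 16.572$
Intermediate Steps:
$d = \frac{11779261}{26143167}$ ($d = \left(-19587\right) \left(- \frac{1}{20219}\right) - \frac{670}{1293} = \frac{19587}{20219} - \frac{670}{1293} = \frac{11779261}{26143167} \approx 0.45057$)
$q = -112$ ($q = 28 \left(-4\right) = -112$)
$g{\left(C \right)} = \frac{112}{15}$ ($g{\left(C \right)} = - \frac{112}{-15} = \left(-112\right) \left(- \frac{1}{15}\right) = \frac{112}{15}$)
$\frac{g{\left(-27 \right)}}{d} = \frac{112}{15 \cdot \frac{11779261}{26143167}} = \frac{112}{15} \cdot \frac{26143167}{11779261} = \frac{976011568}{58896305}$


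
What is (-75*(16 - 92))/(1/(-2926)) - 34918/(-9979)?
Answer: -9790101346/587 ≈ -1.6678e+7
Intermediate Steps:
(-75*(16 - 92))/(1/(-2926)) - 34918/(-9979) = (-75*(-76))/(-1/2926) - 34918*(-1/9979) = 5700*(-2926) + 2054/587 = -16678200 + 2054/587 = -9790101346/587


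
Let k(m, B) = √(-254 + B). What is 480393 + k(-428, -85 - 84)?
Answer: 480393 + 3*I*√47 ≈ 4.8039e+5 + 20.567*I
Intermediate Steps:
480393 + k(-428, -85 - 84) = 480393 + √(-254 + (-85 - 84)) = 480393 + √(-254 - 169) = 480393 + √(-423) = 480393 + 3*I*√47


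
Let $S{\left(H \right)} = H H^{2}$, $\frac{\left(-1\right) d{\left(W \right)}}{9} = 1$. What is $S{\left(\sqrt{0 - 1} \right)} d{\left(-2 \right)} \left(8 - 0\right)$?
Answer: $72 i \approx 72.0 i$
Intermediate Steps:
$d{\left(W \right)} = -9$ ($d{\left(W \right)} = \left(-9\right) 1 = -9$)
$S{\left(H \right)} = H^{3}$
$S{\left(\sqrt{0 - 1} \right)} d{\left(-2 \right)} \left(8 - 0\right) = \left(\sqrt{0 - 1}\right)^{3} \left(-9\right) \left(8 - 0\right) = \left(\sqrt{-1}\right)^{3} \left(-9\right) \left(8 + 0\right) = i^{3} \left(-9\right) 8 = - i \left(-9\right) 8 = 9 i 8 = 72 i$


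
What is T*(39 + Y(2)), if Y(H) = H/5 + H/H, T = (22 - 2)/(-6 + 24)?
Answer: 404/9 ≈ 44.889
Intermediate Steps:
T = 10/9 (T = 20/18 = 20*(1/18) = 10/9 ≈ 1.1111)
Y(H) = 1 + H/5 (Y(H) = H*(⅕) + 1 = H/5 + 1 = 1 + H/5)
T*(39 + Y(2)) = 10*(39 + (1 + (⅕)*2))/9 = 10*(39 + (1 + ⅖))/9 = 10*(39 + 7/5)/9 = (10/9)*(202/5) = 404/9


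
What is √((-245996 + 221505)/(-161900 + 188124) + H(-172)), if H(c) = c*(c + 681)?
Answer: I*√3762952635277/6556 ≈ 295.89*I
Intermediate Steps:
H(c) = c*(681 + c)
√((-245996 + 221505)/(-161900 + 188124) + H(-172)) = √((-245996 + 221505)/(-161900 + 188124) - 172*(681 - 172)) = √(-24491/26224 - 172*509) = √(-24491*1/26224 - 87548) = √(-24491/26224 - 87548) = √(-2295883243/26224) = I*√3762952635277/6556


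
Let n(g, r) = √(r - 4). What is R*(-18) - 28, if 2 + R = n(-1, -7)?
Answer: 8 - 18*I*√11 ≈ 8.0 - 59.699*I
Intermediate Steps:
n(g, r) = √(-4 + r)
R = -2 + I*√11 (R = -2 + √(-4 - 7) = -2 + √(-11) = -2 + I*√11 ≈ -2.0 + 3.3166*I)
R*(-18) - 28 = (-2 + I*√11)*(-18) - 28 = (36 - 18*I*√11) - 28 = 8 - 18*I*√11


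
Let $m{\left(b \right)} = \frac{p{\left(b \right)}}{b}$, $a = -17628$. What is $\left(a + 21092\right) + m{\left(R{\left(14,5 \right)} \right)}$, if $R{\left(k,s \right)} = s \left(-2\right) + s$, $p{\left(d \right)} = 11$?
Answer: $\frac{17309}{5} \approx 3461.8$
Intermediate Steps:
$R{\left(k,s \right)} = - s$ ($R{\left(k,s \right)} = - 2 s + s = - s$)
$m{\left(b \right)} = \frac{11}{b}$
$\left(a + 21092\right) + m{\left(R{\left(14,5 \right)} \right)} = \left(-17628 + 21092\right) + \frac{11}{\left(-1\right) 5} = 3464 + \frac{11}{-5} = 3464 + 11 \left(- \frac{1}{5}\right) = 3464 - \frac{11}{5} = \frac{17309}{5}$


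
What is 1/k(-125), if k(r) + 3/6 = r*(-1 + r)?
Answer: 2/31499 ≈ 6.3494e-5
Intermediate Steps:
k(r) = -½ + r*(-1 + r)
1/k(-125) = 1/(-½ + (-125)² - 1*(-125)) = 1/(-½ + 15625 + 125) = 1/(31499/2) = 2/31499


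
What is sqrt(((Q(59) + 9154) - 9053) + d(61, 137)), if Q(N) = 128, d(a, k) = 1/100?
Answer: sqrt(22901)/10 ≈ 15.133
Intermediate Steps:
d(a, k) = 1/100
sqrt(((Q(59) + 9154) - 9053) + d(61, 137)) = sqrt(((128 + 9154) - 9053) + 1/100) = sqrt((9282 - 9053) + 1/100) = sqrt(229 + 1/100) = sqrt(22901/100) = sqrt(22901)/10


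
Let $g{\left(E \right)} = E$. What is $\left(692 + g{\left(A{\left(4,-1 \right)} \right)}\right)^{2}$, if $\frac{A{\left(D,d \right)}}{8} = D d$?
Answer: $435600$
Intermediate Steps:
$A{\left(D,d \right)} = 8 D d$
$\left(692 + g{\left(A{\left(4,-1 \right)} \right)}\right)^{2} = \left(692 + 8 \cdot 4 \left(-1\right)\right)^{2} = \left(692 - 32\right)^{2} = 660^{2} = 435600$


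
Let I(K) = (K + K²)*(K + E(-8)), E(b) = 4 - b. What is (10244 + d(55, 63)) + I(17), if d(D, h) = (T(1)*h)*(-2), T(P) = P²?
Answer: 18992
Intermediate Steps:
d(D, h) = -2*h (d(D, h) = (1²*h)*(-2) = (1*h)*(-2) = h*(-2) = -2*h)
I(K) = (12 + K)*(K + K²) (I(K) = (K + K²)*(K + (4 - 1*(-8))) = (K + K²)*(K + (4 + 8)) = (K + K²)*(K + 12) = (K + K²)*(12 + K) = (12 + K)*(K + K²))
(10244 + d(55, 63)) + I(17) = (10244 - 2*63) + 17*(12 + 17² + 13*17) = (10244 - 126) + 17*(12 + 289 + 221) = 10118 + 17*522 = 10118 + 8874 = 18992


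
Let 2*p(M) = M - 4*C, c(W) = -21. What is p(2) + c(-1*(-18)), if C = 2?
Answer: -24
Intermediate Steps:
p(M) = -4 + M/2 (p(M) = (M - 4*2)/2 = (M - 8)/2 = (-8 + M)/2 = -4 + M/2)
p(2) + c(-1*(-18)) = (-4 + (½)*2) - 21 = (-4 + 1) - 21 = -3 - 21 = -24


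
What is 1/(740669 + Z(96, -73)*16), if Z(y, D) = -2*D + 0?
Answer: 1/743005 ≈ 1.3459e-6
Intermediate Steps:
Z(y, D) = -2*D
1/(740669 + Z(96, -73)*16) = 1/(740669 - 2*(-73)*16) = 1/(740669 + 146*16) = 1/(740669 + 2336) = 1/743005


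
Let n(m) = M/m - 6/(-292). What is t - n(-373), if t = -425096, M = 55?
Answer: -23149871057/54458 ≈ -4.2510e+5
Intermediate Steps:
n(m) = 3/146 + 55/m (n(m) = 55/m - 6/(-292) = 55/m - 6*(-1/292) = 55/m + 3/146 = 3/146 + 55/m)
t - n(-373) = -425096 - (3/146 + 55/(-373)) = -425096 - (3/146 + 55*(-1/373)) = -425096 - (3/146 - 55/373) = -425096 - 1*(-6911/54458) = -425096 + 6911/54458 = -23149871057/54458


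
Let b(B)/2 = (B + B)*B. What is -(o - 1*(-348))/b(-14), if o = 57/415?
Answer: -144477/325360 ≈ -0.44405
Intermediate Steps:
b(B) = 4*B² (b(B) = 2*((B + B)*B) = 2*((2*B)*B) = 2*(2*B²) = 4*B²)
o = 57/415 (o = 57*(1/415) = 57/415 ≈ 0.13735)
-(o - 1*(-348))/b(-14) = -(57/415 - 1*(-348))/(4*(-14)²) = -(57/415 + 348)/(4*196) = -144477/(415*784) = -1*144477/325360 = -144477/325360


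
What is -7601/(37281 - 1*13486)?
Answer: -7601/23795 ≈ -0.31944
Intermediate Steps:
-7601/(37281 - 1*13486) = -7601/(37281 - 13486) = -7601/23795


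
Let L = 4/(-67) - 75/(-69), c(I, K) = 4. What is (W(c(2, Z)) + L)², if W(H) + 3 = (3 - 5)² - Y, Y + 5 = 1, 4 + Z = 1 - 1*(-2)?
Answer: 86266944/2374681 ≈ 36.328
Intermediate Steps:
Z = -1 (Z = -4 + (1 - 1*(-2)) = -4 + (1 + 2) = -4 + 3 = -1)
Y = -4 (Y = -5 + 1 = -4)
L = 1583/1541 (L = 4*(-1/67) - 75*(-1/69) = -4/67 + 25/23 = 1583/1541 ≈ 1.0273)
W(H) = 5 (W(H) = -3 + ((3 - 5)² - 1*(-4)) = -3 + ((-2)² + 4) = -3 + (4 + 4) = -3 + 8 = 5)
(W(c(2, Z)) + L)² = (5 + 1583/1541)² = (9288/1541)² = 86266944/2374681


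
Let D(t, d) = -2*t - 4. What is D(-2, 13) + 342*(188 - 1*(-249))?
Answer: 149454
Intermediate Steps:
D(t, d) = -4 - 2*t
D(-2, 13) + 342*(188 - 1*(-249)) = (-4 - 2*(-2)) + 342*(188 - 1*(-249)) = (-4 + 4) + 342*(188 + 249) = 0 + 342*437 = 0 + 149454 = 149454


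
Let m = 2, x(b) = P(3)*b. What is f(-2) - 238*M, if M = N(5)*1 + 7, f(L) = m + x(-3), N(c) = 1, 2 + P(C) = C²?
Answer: -1923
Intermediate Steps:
P(C) = -2 + C²
x(b) = 7*b (x(b) = (-2 + 3²)*b = (-2 + 9)*b = 7*b)
f(L) = -19 (f(L) = 2 + 7*(-3) = 2 - 21 = -19)
M = 8 (M = 1*1 + 7 = 1 + 7 = 8)
f(-2) - 238*M = -19 - 238*8 = -19 - 1904 = -1923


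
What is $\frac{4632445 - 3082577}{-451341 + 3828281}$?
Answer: $\frac{387467}{844235} \approx 0.45896$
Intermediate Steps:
$\frac{4632445 - 3082577}{-451341 + 3828281} = \frac{1549868}{3376940} = 1549868 \cdot \frac{1}{3376940} = \frac{387467}{844235}$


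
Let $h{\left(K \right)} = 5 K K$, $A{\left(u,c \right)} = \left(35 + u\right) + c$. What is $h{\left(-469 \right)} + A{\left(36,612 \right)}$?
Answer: $1100488$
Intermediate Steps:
$A{\left(u,c \right)} = 35 + c + u$
$h{\left(K \right)} = 5 K^{2}$
$h{\left(-469 \right)} + A{\left(36,612 \right)} = 5 \left(-469\right)^{2} + \left(35 + 612 + 36\right) = 5 \cdot 219961 + 683 = 1099805 + 683 = 1100488$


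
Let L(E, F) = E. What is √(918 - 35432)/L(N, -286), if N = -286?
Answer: -I*√34514/286 ≈ -0.64958*I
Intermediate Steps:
√(918 - 35432)/L(N, -286) = √(918 - 35432)/(-286) = √(-34514)*(-1/286) = (I*√34514)*(-1/286) = -I*√34514/286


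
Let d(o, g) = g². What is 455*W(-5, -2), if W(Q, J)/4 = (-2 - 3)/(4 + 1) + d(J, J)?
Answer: 5460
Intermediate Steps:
W(Q, J) = -4 + 4*J² (W(Q, J) = 4*((-2 - 3)/(4 + 1) + J²) = 4*(-5/5 + J²) = 4*(-5*⅕ + J²) = 4*(-1 + J²) = -4 + 4*J²)
455*W(-5, -2) = 455*(-4 + 4*(-2)²) = 455*(-4 + 4*4) = 455*(-4 + 16) = 455*12 = 5460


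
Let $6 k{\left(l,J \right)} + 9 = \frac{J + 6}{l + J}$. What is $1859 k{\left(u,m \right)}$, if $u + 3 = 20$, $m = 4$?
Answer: $- \frac{332761}{126} \approx -2641.0$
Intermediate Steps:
$u = 17$ ($u = -3 + 20 = 17$)
$k{\left(l,J \right)} = - \frac{3}{2} + \frac{6 + J}{6 \left(J + l\right)}$ ($k{\left(l,J \right)} = - \frac{3}{2} + \frac{\left(J + 6\right) \frac{1}{l + J}}{6} = - \frac{3}{2} + \frac{\left(6 + J\right) \frac{1}{J + l}}{6} = - \frac{3}{2} + \frac{\frac{1}{J + l} \left(6 + J\right)}{6} = - \frac{3}{2} + \frac{6 + J}{6 \left(J + l\right)}$)
$1859 k{\left(u,m \right)} = 1859 \frac{6 - 153 - 32}{6 \left(4 + 17\right)} = 1859 \frac{6 - 153 - 32}{6 \cdot 21} = 1859 \cdot \frac{1}{6} \cdot \frac{1}{21} \left(-179\right) = 1859 \left(- \frac{179}{126}\right) = - \frac{332761}{126}$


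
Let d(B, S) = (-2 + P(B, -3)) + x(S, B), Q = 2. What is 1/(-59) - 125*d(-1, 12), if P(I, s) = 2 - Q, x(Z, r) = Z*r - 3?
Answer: 125374/59 ≈ 2125.0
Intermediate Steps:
x(Z, r) = -3 + Z*r
P(I, s) = 0 (P(I, s) = 2 - 1*2 = 2 - 2 = 0)
d(B, S) = -5 + B*S (d(B, S) = (-2 + 0) + (-3 + S*B) = -2 + (-3 + B*S) = -5 + B*S)
1/(-59) - 125*d(-1, 12) = 1/(-59) - 125*(-5 - 1*12) = -1/59 - 125*(-5 - 12) = -1/59 - 125*(-17) = -1/59 + 2125 = 125374/59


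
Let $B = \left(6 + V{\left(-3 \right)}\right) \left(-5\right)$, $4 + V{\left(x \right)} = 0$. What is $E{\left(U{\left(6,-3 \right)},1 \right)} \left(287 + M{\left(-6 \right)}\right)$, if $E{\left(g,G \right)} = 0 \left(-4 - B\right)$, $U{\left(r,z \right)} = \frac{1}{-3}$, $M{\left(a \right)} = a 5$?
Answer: $0$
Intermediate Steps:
$V{\left(x \right)} = -4$ ($V{\left(x \right)} = -4 + 0 = -4$)
$M{\left(a \right)} = 5 a$
$U{\left(r,z \right)} = - \frac{1}{3}$
$B = -10$ ($B = \left(6 - 4\right) \left(-5\right) = 2 \left(-5\right) = -10$)
$E{\left(g,G \right)} = 0$ ($E{\left(g,G \right)} = 0 \left(-4 - -10\right) = 0 \left(-4 + 10\right) = 0 \cdot 6 = 0$)
$E{\left(U{\left(6,-3 \right)},1 \right)} \left(287 + M{\left(-6 \right)}\right) = 0 \left(287 + 5 \left(-6\right)\right) = 0 \left(287 - 30\right) = 0 \cdot 257 = 0$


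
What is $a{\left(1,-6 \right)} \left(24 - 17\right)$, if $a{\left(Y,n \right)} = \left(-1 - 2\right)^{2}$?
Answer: $63$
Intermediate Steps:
$a{\left(Y,n \right)} = 9$ ($a{\left(Y,n \right)} = \left(-3\right)^{2} = 9$)
$a{\left(1,-6 \right)} \left(24 - 17\right) = 9 \left(24 - 17\right) = 9 \cdot 7 = 63$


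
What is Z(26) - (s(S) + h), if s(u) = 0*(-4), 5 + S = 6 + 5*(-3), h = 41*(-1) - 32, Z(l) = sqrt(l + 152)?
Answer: 73 + sqrt(178) ≈ 86.342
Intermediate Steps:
Z(l) = sqrt(152 + l)
h = -73 (h = -41 - 32 = -73)
S = -14 (S = -5 + (6 + 5*(-3)) = -5 + (6 - 15) = -5 - 9 = -14)
s(u) = 0
Z(26) - (s(S) + h) = sqrt(152 + 26) - (0 - 73) = sqrt(178) - 1*(-73) = sqrt(178) + 73 = 73 + sqrt(178)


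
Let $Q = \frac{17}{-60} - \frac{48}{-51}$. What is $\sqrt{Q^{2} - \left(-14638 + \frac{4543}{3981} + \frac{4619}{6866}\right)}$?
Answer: $\frac{\sqrt{316031636271275499594121}}{4646702820} \approx 120.98$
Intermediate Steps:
$Q = \frac{671}{1020}$ ($Q = 17 \left(- \frac{1}{60}\right) - - \frac{16}{17} = - \frac{17}{60} + \frac{16}{17} = \frac{671}{1020} \approx 0.65784$)
$\sqrt{Q^{2} - \left(-14638 + \frac{4543}{3981} + \frac{4619}{6866}\right)} = \sqrt{\left(\frac{671}{1020}\right)^{2} - \left(-14638 + \frac{4543}{3981} + \frac{4619}{6866}\right)} = \sqrt{\frac{450241}{1040400} - \left(-14638 + \frac{4543}{3981} + \frac{4619}{6866}\right)} = \sqrt{\frac{450241}{1040400} + \left(14638 - \left(\frac{4543}{3981} + \frac{4619}{6866}\right)\right)} = \sqrt{\frac{450241}{1040400} + \left(14638 - \frac{49580477}{27333546}\right)} = \sqrt{\frac{450241}{1040400} + \frac{400058865871}{27333546}} = \sqrt{\frac{69372258455878831}{4739636876400}} = \frac{\sqrt{316031636271275499594121}}{4646702820}$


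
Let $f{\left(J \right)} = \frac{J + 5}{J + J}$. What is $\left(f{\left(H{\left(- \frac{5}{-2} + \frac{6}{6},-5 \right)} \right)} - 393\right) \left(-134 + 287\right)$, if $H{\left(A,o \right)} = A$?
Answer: $- \frac{839205}{14} \approx -59943.0$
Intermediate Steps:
$f{\left(J \right)} = \frac{5 + J}{2 J}$
$\left(f{\left(H{\left(- \frac{5}{-2} + \frac{6}{6},-5 \right)} \right)} - 393\right) \left(-134 + 287\right) = \left(\frac{5 + \left(- \frac{5}{-2} + \frac{6}{6}\right)}{2 \left(- \frac{5}{-2} + \frac{6}{6}\right)} - 393\right) \left(-134 + 287\right) = \left(\frac{5 + \left(\left(-5\right) \left(- \frac{1}{2}\right) + 6 \cdot \frac{1}{6}\right)}{2 \left(\left(-5\right) \left(- \frac{1}{2}\right) + 6 \cdot \frac{1}{6}\right)} - 393\right) 153 = \left(\frac{5 + \left(\frac{5}{2} + 1\right)}{2 \left(\frac{5}{2} + 1\right)} - 393\right) 153 = \left(\frac{5 + \frac{7}{2}}{2 \cdot \frac{7}{2}} - 393\right) 153 = \left(\frac{1}{2} \cdot \frac{2}{7} \cdot \frac{17}{2} - 393\right) 153 = \left(\frac{17}{14} - 393\right) 153 = \left(- \frac{5485}{14}\right) 153 = - \frac{839205}{14}$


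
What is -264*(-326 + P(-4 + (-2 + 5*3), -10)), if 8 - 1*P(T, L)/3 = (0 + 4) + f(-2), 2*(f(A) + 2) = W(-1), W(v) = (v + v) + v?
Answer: 80124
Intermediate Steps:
W(v) = 3*v (W(v) = 2*v + v = 3*v)
f(A) = -7/2 (f(A) = -2 + (3*(-1))/2 = -2 + (½)*(-3) = -2 - 3/2 = -7/2)
P(T, L) = 45/2 (P(T, L) = 24 - 3*((0 + 4) - 7/2) = 24 - 3*(4 - 7/2) = 24 - 3*½ = 24 - 3/2 = 45/2)
-264*(-326 + P(-4 + (-2 + 5*3), -10)) = -264*(-326 + 45/2) = -264*(-607/2) = 80124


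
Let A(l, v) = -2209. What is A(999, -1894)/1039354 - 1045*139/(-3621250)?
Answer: 7148601201/188188033625 ≈ 0.037986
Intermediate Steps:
A(999, -1894)/1039354 - 1045*139/(-3621250) = -2209/1039354 - 1045*139/(-3621250) = -2209*1/1039354 - 145255*(-1/3621250) = -2209/1039354 + 29051/724250 = 7148601201/188188033625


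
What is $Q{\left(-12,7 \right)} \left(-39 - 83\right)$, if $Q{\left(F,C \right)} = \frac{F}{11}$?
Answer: $\frac{1464}{11} \approx 133.09$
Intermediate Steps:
$Q{\left(F,C \right)} = \frac{F}{11}$ ($Q{\left(F,C \right)} = F \frac{1}{11} = \frac{F}{11}$)
$Q{\left(-12,7 \right)} \left(-39 - 83\right) = \frac{1}{11} \left(-12\right) \left(-39 - 83\right) = \left(- \frac{12}{11}\right) \left(-122\right) = \frac{1464}{11}$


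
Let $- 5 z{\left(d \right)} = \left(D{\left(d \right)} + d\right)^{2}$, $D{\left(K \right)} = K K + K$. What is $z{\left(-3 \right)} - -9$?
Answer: $\frac{36}{5} \approx 7.2$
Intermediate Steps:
$D{\left(K \right)} = K + K^{2}$ ($D{\left(K \right)} = K^{2} + K = K + K^{2}$)
$z{\left(d \right)} = - \frac{\left(d + d \left(1 + d\right)\right)^{2}}{5}$ ($z{\left(d \right)} = - \frac{\left(d \left(1 + d\right) + d\right)^{2}}{5} = - \frac{\left(d + d \left(1 + d\right)\right)^{2}}{5}$)
$z{\left(-3 \right)} - -9 = - \frac{\left(-3\right)^{2} \left(2 - 3\right)^{2}}{5} - -9 = \left(- \frac{1}{5}\right) 9 \left(-1\right)^{2} + 9 = \left(- \frac{1}{5}\right) 9 \cdot 1 + 9 = - \frac{9}{5} + 9 = \frac{36}{5}$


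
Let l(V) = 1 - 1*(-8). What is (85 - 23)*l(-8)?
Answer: 558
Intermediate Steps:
l(V) = 9 (l(V) = 1 + 8 = 9)
(85 - 23)*l(-8) = (85 - 23)*9 = 62*9 = 558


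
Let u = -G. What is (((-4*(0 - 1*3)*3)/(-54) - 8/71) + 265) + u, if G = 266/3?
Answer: 37393/213 ≈ 175.55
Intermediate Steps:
G = 266/3 (G = 266*(⅓) = 266/3 ≈ 88.667)
u = -266/3 (u = -1*266/3 = -266/3 ≈ -88.667)
(((-4*(0 - 1*3)*3)/(-54) - 8/71) + 265) + u = (((-4*(0 - 1*3)*3)/(-54) - 8/71) + 265) - 266/3 = (((-4*(0 - 3)*3)*(-1/54) - 8*1/71) + 265) - 266/3 = (((-4*(-3)*3)*(-1/54) - 8/71) + 265) - 266/3 = (((12*3)*(-1/54) - 8/71) + 265) - 266/3 = ((36*(-1/54) - 8/71) + 265) - 266/3 = ((-⅔ - 8/71) + 265) - 266/3 = (-166/213 + 265) - 266/3 = 56279/213 - 266/3 = 37393/213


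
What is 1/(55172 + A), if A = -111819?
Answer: -1/56647 ≈ -1.7653e-5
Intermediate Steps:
1/(55172 + A) = 1/(55172 - 111819) = 1/(-56647) = -1/56647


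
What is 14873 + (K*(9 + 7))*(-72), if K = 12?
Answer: 1049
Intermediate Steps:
14873 + (K*(9 + 7))*(-72) = 14873 + (12*(9 + 7))*(-72) = 14873 + (12*16)*(-72) = 14873 + 192*(-72) = 14873 - 13824 = 1049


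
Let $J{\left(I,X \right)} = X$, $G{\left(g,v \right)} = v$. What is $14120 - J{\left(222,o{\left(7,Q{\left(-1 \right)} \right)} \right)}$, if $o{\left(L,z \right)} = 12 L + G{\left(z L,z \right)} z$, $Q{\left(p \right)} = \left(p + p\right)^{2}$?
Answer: $14020$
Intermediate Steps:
$Q{\left(p \right)} = 4 p^{2}$ ($Q{\left(p \right)} = \left(2 p\right)^{2} = 4 p^{2}$)
$o{\left(L,z \right)} = z^{2} + 12 L$ ($o{\left(L,z \right)} = 12 L + z z = 12 L + z^{2} = z^{2} + 12 L$)
$14120 - J{\left(222,o{\left(7,Q{\left(-1 \right)} \right)} \right)} = 14120 - \left(\left(4 \left(-1\right)^{2}\right)^{2} + 12 \cdot 7\right) = 14120 - \left(\left(4 \cdot 1\right)^{2} + 84\right) = 14120 - \left(4^{2} + 84\right) = 14120 - \left(16 + 84\right) = 14120 - 100 = 14020$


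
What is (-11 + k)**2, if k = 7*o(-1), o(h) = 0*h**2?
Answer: 121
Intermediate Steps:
o(h) = 0
k = 0 (k = 7*0 = 0)
(-11 + k)**2 = (-11 + 0)**2 = (-11)**2 = 121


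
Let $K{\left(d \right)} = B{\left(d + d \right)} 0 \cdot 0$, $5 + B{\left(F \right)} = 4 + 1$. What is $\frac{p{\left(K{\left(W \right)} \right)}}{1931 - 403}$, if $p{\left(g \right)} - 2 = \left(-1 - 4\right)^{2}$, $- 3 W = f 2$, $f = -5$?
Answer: $\frac{27}{1528} \approx 0.01767$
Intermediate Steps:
$W = \frac{10}{3}$ ($W = - \frac{\left(-5\right) 2}{3} = \left(- \frac{1}{3}\right) \left(-10\right) = \frac{10}{3} \approx 3.3333$)
$B{\left(F \right)} = 0$ ($B{\left(F \right)} = -5 + \left(4 + 1\right) = -5 + 5 = 0$)
$K{\left(d \right)} = 0$ ($K{\left(d \right)} = 0 \cdot 0 \cdot 0 = 0 \cdot 0 = 0$)
$p{\left(g \right)} = 27$ ($p{\left(g \right)} = 2 + \left(-1 - 4\right)^{2} = 2 + \left(-5\right)^{2} = 2 + 25 = 27$)
$\frac{p{\left(K{\left(W \right)} \right)}}{1931 - 403} = \frac{27}{1931 - 403} = \frac{27}{1528}$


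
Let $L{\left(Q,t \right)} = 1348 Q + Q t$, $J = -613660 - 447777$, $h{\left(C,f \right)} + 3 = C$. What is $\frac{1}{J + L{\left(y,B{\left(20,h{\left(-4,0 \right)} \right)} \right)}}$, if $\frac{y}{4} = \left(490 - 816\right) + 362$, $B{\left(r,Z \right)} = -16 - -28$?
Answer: $- \frac{1}{865597} \approx -1.1553 \cdot 10^{-6}$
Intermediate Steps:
$h{\left(C,f \right)} = -3 + C$
$B{\left(r,Z \right)} = 12$ ($B{\left(r,Z \right)} = -16 + 28 = 12$)
$y = 144$ ($y = 4 \left(\left(490 - 816\right) + 362\right) = 4 \left(-326 + 362\right) = 4 \cdot 36 = 144$)
$J = -1061437$
$\frac{1}{J + L{\left(y,B{\left(20,h{\left(-4,0 \right)} \right)} \right)}} = \frac{1}{-1061437 + 144 \left(1348 + 12\right)} = \frac{1}{-1061437 + 144 \cdot 1360} = \frac{1}{-1061437 + 195840} = \frac{1}{-865597} = - \frac{1}{865597}$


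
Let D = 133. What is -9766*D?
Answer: -1298878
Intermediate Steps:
-9766*D = -1298878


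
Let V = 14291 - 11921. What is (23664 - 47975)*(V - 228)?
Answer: -52074162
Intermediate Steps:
V = 2370
(23664 - 47975)*(V - 228) = (23664 - 47975)*(2370 - 228) = -24311*2142 = -52074162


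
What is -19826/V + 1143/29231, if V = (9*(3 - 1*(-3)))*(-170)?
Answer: 295013273/134170290 ≈ 2.1988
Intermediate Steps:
V = -9180 (V = (9*(3 + 3))*(-170) = (9*6)*(-170) = 54*(-170) = -9180)
-19826/V + 1143/29231 = -19826/(-9180) + 1143/29231 = -19826*(-1/9180) + 1143*(1/29231) = 9913/4590 + 1143/29231 = 295013273/134170290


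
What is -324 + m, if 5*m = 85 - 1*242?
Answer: -1777/5 ≈ -355.40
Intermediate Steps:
m = -157/5 (m = (85 - 1*242)/5 = (85 - 242)/5 = (1/5)*(-157) = -157/5 ≈ -31.400)
-324 + m = -324 - 157/5 = -1777/5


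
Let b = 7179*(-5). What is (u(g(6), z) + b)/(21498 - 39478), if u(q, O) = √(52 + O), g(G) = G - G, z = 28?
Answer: 7179/3596 - √5/4495 ≈ 1.9959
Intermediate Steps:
g(G) = 0
b = -35895
(u(g(6), z) + b)/(21498 - 39478) = (√(52 + 28) - 35895)/(21498 - 39478) = (√80 - 35895)/(-17980) = (4*√5 - 35895)*(-1/17980) = (-35895 + 4*√5)*(-1/17980) = 7179/3596 - √5/4495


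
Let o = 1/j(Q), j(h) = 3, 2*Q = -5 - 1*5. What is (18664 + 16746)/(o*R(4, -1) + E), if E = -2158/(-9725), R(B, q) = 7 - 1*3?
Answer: 516543375/22687 ≈ 22768.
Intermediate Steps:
R(B, q) = 4 (R(B, q) = 7 - 3 = 4)
Q = -5 (Q = (-5 - 1*5)/2 = (-5 - 5)/2 = (½)*(-10) = -5)
o = ⅓ (o = 1/3 = ⅓ ≈ 0.33333)
E = 2158/9725 (E = -2158*(-1/9725) = 2158/9725 ≈ 0.22190)
(18664 + 16746)/(o*R(4, -1) + E) = (18664 + 16746)/((⅓)*4 + 2158/9725) = 35410/(4/3 + 2158/9725) = 35410/(45374/29175) = 35410*(29175/45374) = 516543375/22687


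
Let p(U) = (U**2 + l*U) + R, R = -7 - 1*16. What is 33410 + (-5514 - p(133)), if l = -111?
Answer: 24993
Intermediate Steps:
R = -23 (R = -7 - 16 = -23)
p(U) = -23 + U**2 - 111*U (p(U) = (U**2 - 111*U) - 23 = -23 + U**2 - 111*U)
33410 + (-5514 - p(133)) = 33410 + (-5514 - (-23 + 133**2 - 111*133)) = 33410 + (-5514 - (-23 + 17689 - 14763)) = 33410 + (-5514 - 1*2903) = 33410 + (-5514 - 2903) = 33410 - 8417 = 24993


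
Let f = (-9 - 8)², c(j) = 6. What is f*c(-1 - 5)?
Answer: 1734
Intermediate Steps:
f = 289 (f = (-17)² = 289)
f*c(-1 - 5) = 289*6 = 1734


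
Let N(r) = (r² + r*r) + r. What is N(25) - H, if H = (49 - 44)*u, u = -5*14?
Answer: 1625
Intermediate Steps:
u = -70
H = -350 (H = (49 - 44)*(-70) = 5*(-70) = -350)
N(r) = r + 2*r² (N(r) = (r² + r²) + r = 2*r² + r = r + 2*r²)
N(25) - H = 25*(1 + 2*25) - 1*(-350) = 25*(1 + 50) + 350 = 25*51 + 350 = 1275 + 350 = 1625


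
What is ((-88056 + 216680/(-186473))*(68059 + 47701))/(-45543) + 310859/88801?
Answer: 168796644576479323381/754146030243039 ≈ 2.2383e+5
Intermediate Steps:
((-88056 + 216680/(-186473))*(68059 + 47701))/(-45543) + 310859/88801 = ((-88056 + 216680*(-1/186473))*115760)*(-1/45543) + 310859*(1/88801) = ((-88056 - 216680/186473)*115760)*(-1/45543) + 310859/88801 = -16420283168/186473*115760*(-1/45543) + 310859/88801 = -1900811979527680/186473*(-1/45543) + 310859/88801 = 1900811979527680/8492539839 + 310859/88801 = 168796644576479323381/754146030243039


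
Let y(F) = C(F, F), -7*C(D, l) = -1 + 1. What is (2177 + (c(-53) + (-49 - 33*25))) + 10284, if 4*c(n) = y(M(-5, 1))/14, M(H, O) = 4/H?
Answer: 11587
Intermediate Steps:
C(D, l) = 0 (C(D, l) = -(-1 + 1)/7 = -⅐*0 = 0)
y(F) = 0
c(n) = 0 (c(n) = (0/14)/4 = (0*(1/14))/4 = (¼)*0 = 0)
(2177 + (c(-53) + (-49 - 33*25))) + 10284 = (2177 + (0 + (-49 - 33*25))) + 10284 = (2177 + (0 + (-49 - 825))) + 10284 = (2177 + (0 - 874)) + 10284 = (2177 - 874) + 10284 = 1303 + 10284 = 11587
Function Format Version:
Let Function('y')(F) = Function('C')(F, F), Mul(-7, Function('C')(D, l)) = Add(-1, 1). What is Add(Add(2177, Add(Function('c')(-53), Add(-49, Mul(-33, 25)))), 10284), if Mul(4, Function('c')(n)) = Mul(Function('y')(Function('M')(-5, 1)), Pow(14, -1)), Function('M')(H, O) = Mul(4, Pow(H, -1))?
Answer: 11587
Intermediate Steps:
Function('C')(D, l) = 0 (Function('C')(D, l) = Mul(Rational(-1, 7), Add(-1, 1)) = Mul(Rational(-1, 7), 0) = 0)
Function('y')(F) = 0
Function('c')(n) = 0 (Function('c')(n) = Mul(Rational(1, 4), Mul(0, Pow(14, -1))) = Mul(Rational(1, 4), Mul(0, Rational(1, 14))) = Mul(Rational(1, 4), 0) = 0)
Add(Add(2177, Add(Function('c')(-53), Add(-49, Mul(-33, 25)))), 10284) = Add(Add(2177, Add(0, Add(-49, Mul(-33, 25)))), 10284) = Add(Add(2177, Add(0, Add(-49, -825))), 10284) = Add(Add(2177, Add(0, -874)), 10284) = Add(Add(2177, -874), 10284) = Add(1303, 10284) = 11587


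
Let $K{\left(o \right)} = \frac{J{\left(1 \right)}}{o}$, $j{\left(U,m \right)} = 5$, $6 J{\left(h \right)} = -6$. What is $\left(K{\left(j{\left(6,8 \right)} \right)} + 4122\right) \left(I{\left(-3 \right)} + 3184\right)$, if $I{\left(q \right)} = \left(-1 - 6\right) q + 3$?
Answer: $\frac{66113672}{5} \approx 1.3223 \cdot 10^{7}$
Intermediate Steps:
$J{\left(h \right)} = -1$ ($J{\left(h \right)} = \frac{1}{6} \left(-6\right) = -1$)
$I{\left(q \right)} = 3 - 7 q$ ($I{\left(q \right)} = \left(-1 - 6\right) q + 3 = - 7 q + 3 = 3 - 7 q$)
$K{\left(o \right)} = - \frac{1}{o}$
$\left(K{\left(j{\left(6,8 \right)} \right)} + 4122\right) \left(I{\left(-3 \right)} + 3184\right) = \left(- \frac{1}{5} + 4122\right) \left(\left(3 - -21\right) + 3184\right) = \left(\left(-1\right) \frac{1}{5} + 4122\right) \left(\left(3 + 21\right) + 3184\right) = \left(- \frac{1}{5} + 4122\right) \left(24 + 3184\right) = \frac{20609}{5} \cdot 3208 = \frac{66113672}{5}$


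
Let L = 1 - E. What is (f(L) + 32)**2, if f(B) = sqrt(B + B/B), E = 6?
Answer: 1020 + 128*I ≈ 1020.0 + 128.0*I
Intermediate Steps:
L = -5 (L = 1 - 1*6 = 1 - 6 = -5)
f(B) = sqrt(1 + B) (f(B) = sqrt(B + 1) = sqrt(1 + B))
(f(L) + 32)**2 = (sqrt(1 - 5) + 32)**2 = (sqrt(-4) + 32)**2 = (2*I + 32)**2 = (32 + 2*I)**2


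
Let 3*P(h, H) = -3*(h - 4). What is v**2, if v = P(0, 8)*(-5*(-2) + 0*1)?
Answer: 1600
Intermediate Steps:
P(h, H) = 4 - h (P(h, H) = (-3*(h - 4))/3 = (-3*(-4 + h))/3 = (12 - 3*h)/3 = 4 - h)
v = 40 (v = (4 - 1*0)*(-5*(-2) + 0*1) = (4 + 0)*(10 + 0) = 4*10 = 40)
v**2 = 40**2 = 1600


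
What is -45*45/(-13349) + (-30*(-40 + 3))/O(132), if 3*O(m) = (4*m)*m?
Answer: 10310365/51687328 ≈ 0.19948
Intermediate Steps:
O(m) = 4*m**2/3 (O(m) = ((4*m)*m)/3 = (4*m**2)/3 = 4*m**2/3)
-45*45/(-13349) + (-30*(-40 + 3))/O(132) = -45*45/(-13349) + (-30*(-40 + 3))/(((4/3)*132**2)) = -2025*(-1/13349) + (-30*(-37))/(((4/3)*17424)) = 2025/13349 + 1110/23232 = 2025/13349 + 1110*(1/23232) = 2025/13349 + 185/3872 = 10310365/51687328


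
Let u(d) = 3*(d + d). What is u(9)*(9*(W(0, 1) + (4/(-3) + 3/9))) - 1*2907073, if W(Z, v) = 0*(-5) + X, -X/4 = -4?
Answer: -2899783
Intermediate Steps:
X = 16 (X = -4*(-4) = 16)
W(Z, v) = 16 (W(Z, v) = 0*(-5) + 16 = 0 + 16 = 16)
u(d) = 6*d (u(d) = 3*(2*d) = 6*d)
u(9)*(9*(W(0, 1) + (4/(-3) + 3/9))) - 1*2907073 = (6*9)*(9*(16 + (4/(-3) + 3/9))) - 1*2907073 = 54*(9*(16 + (4*(-⅓) + 3*(⅑)))) - 2907073 = 54*(9*(16 + (-4/3 + ⅓))) - 2907073 = 54*(9*(16 - 1)) - 2907073 = 54*(9*15) - 2907073 = 54*135 - 2907073 = 7290 - 2907073 = -2899783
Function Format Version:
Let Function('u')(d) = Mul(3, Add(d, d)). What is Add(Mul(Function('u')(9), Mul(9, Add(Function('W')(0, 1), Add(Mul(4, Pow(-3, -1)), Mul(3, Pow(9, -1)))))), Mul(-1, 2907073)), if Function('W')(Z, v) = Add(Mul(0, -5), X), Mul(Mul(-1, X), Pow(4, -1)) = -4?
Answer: -2899783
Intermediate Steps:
X = 16 (X = Mul(-4, -4) = 16)
Function('W')(Z, v) = 16 (Function('W')(Z, v) = Add(Mul(0, -5), 16) = Add(0, 16) = 16)
Function('u')(d) = Mul(6, d) (Function('u')(d) = Mul(3, Mul(2, d)) = Mul(6, d))
Add(Mul(Function('u')(9), Mul(9, Add(Function('W')(0, 1), Add(Mul(4, Pow(-3, -1)), Mul(3, Pow(9, -1)))))), Mul(-1, 2907073)) = Add(Mul(Mul(6, 9), Mul(9, Add(16, Add(Mul(4, Pow(-3, -1)), Mul(3, Pow(9, -1)))))), Mul(-1, 2907073)) = Add(Mul(54, Mul(9, Add(16, Add(Mul(4, Rational(-1, 3)), Mul(3, Rational(1, 9)))))), -2907073) = Add(Mul(54, Mul(9, Add(16, Add(Rational(-4, 3), Rational(1, 3))))), -2907073) = Add(Mul(54, Mul(9, Add(16, -1))), -2907073) = Add(Mul(54, Mul(9, 15)), -2907073) = Add(Mul(54, 135), -2907073) = Add(7290, -2907073) = -2899783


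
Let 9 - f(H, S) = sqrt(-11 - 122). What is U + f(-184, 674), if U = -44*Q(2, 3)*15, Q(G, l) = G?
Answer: -1311 - I*sqrt(133) ≈ -1311.0 - 11.533*I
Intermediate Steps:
f(H, S) = 9 - I*sqrt(133) (f(H, S) = 9 - sqrt(-11 - 122) = 9 - sqrt(-133) = 9 - I*sqrt(133))
U = -1320 (U = -44*2*15 = -88*15 = -1320)
U + f(-184, 674) = -1320 + (9 - I*sqrt(133)) = -1311 - I*sqrt(133)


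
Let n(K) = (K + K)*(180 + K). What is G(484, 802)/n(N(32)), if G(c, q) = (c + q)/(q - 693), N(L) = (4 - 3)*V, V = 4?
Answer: 643/80224 ≈ 0.0080151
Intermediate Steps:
N(L) = 4 (N(L) = (4 - 3)*4 = 1*4 = 4)
n(K) = 2*K*(180 + K) (n(K) = (2*K)*(180 + K) = 2*K*(180 + K))
G(c, q) = (c + q)/(-693 + q)
G(484, 802)/n(N(32)) = ((484 + 802)/(-693 + 802))/((2*4*(180 + 4))) = (1286/109)/((2*4*184)) = ((1/109)*1286)/1472 = (1286/109)*(1/1472) = 643/80224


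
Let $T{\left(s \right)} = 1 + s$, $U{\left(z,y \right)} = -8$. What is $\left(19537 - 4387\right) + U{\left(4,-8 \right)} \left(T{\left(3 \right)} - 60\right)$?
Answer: $15598$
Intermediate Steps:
$\left(19537 - 4387\right) + U{\left(4,-8 \right)} \left(T{\left(3 \right)} - 60\right) = \left(19537 - 4387\right) - 8 \left(\left(1 + 3\right) - 60\right) = 15150 - 8 \left(4 - 60\right) = 15150 - -448 = 15150 + 448 = 15598$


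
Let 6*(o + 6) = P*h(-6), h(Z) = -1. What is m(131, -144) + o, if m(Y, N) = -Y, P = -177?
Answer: -215/2 ≈ -107.50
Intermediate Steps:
o = 47/2 (o = -6 + (-177*(-1))/6 = -6 + (⅙)*177 = -6 + 59/2 = 47/2 ≈ 23.500)
m(131, -144) + o = -1*131 + 47/2 = -131 + 47/2 = -215/2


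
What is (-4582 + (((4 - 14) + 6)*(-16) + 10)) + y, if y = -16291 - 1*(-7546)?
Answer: -13253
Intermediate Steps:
y = -8745 (y = -16291 + 7546 = -8745)
(-4582 + (((4 - 14) + 6)*(-16) + 10)) + y = (-4582 + (((4 - 14) + 6)*(-16) + 10)) - 8745 = (-4582 + ((-10 + 6)*(-16) + 10)) - 8745 = (-4582 + (-4*(-16) + 10)) - 8745 = (-4582 + (64 + 10)) - 8745 = (-4582 + 74) - 8745 = -4508 - 8745 = -13253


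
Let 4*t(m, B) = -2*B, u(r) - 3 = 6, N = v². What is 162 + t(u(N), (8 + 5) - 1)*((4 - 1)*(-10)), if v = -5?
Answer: 342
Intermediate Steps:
N = 25 (N = (-5)² = 25)
u(r) = 9 (u(r) = 3 + 6 = 9)
t(m, B) = -B/2 (t(m, B) = (-2*B)/4 = -B/2)
162 + t(u(N), (8 + 5) - 1)*((4 - 1)*(-10)) = 162 + (-((8 + 5) - 1)/2)*((4 - 1)*(-10)) = 162 + (-(13 - 1)/2)*(3*(-10)) = 162 - ½*12*(-30) = 162 - 6*(-30) = 162 + 180 = 342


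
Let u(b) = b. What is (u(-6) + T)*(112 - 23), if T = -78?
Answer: -7476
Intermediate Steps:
(u(-6) + T)*(112 - 23) = (-6 - 78)*(112 - 23) = -84*89 = -7476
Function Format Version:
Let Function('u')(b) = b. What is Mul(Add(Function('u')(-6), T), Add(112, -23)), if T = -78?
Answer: -7476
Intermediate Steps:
Mul(Add(Function('u')(-6), T), Add(112, -23)) = Mul(Add(-6, -78), Add(112, -23)) = Mul(-84, 89) = -7476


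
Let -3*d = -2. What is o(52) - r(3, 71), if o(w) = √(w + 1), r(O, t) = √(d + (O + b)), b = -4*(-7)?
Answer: √53 - √285/3 ≈ 1.6528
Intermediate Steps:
d = ⅔ (d = -⅓*(-2) = ⅔ ≈ 0.66667)
b = 28
r(O, t) = √(86/3 + O) (r(O, t) = √(⅔ + (O + 28)) = √(⅔ + (28 + O)) = √(86/3 + O))
o(w) = √(1 + w)
o(52) - r(3, 71) = √(1 + 52) - √(258 + 9*3)/3 = √53 - √(258 + 27)/3 = √53 - √285/3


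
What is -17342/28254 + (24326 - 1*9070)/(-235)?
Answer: -217559197/3319845 ≈ -65.533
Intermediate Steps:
-17342/28254 + (24326 - 1*9070)/(-235) = -17342*1/28254 + (24326 - 9070)*(-1/235) = -8671/14127 + 15256*(-1/235) = -8671/14127 - 15256/235 = -217559197/3319845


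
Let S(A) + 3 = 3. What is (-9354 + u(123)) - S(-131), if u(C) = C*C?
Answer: 5775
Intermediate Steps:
u(C) = C²
S(A) = 0 (S(A) = -3 + 3 = 0)
(-9354 + u(123)) - S(-131) = (-9354 + 123²) - 1*0 = (-9354 + 15129) + 0 = 5775 + 0 = 5775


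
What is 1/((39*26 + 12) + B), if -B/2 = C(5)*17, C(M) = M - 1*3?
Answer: 1/958 ≈ 0.0010438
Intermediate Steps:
C(M) = -3 + M (C(M) = M - 3 = -3 + M)
B = -68 (B = -2*(-3 + 5)*17 = -4*17 = -2*34 = -68)
1/((39*26 + 12) + B) = 1/((39*26 + 12) - 68) = 1/((1014 + 12) - 68) = 1/(1026 - 68) = 1/958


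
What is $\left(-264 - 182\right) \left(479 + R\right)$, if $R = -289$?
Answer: $-84740$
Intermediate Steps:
$\left(-264 - 182\right) \left(479 + R\right) = \left(-264 - 182\right) \left(479 - 289\right) = \left(-446\right) 190 = -84740$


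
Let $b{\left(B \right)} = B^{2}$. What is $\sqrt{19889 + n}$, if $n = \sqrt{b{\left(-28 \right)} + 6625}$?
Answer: $\sqrt{19889 + \sqrt{7409}} \approx 141.33$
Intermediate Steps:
$n = \sqrt{7409}$ ($n = \sqrt{\left(-28\right)^{2} + 6625} = \sqrt{784 + 6625} = \sqrt{7409} \approx 86.076$)
$\sqrt{19889 + n} = \sqrt{19889 + \sqrt{7409}}$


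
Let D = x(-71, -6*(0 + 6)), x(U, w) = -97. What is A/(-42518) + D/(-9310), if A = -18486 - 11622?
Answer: 20316409/28274470 ≈ 0.71854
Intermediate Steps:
A = -30108
D = -97
A/(-42518) + D/(-9310) = -30108/(-42518) - 97/(-9310) = -30108*(-1/42518) - 97*(-1/9310) = 15054/21259 + 97/9310 = 20316409/28274470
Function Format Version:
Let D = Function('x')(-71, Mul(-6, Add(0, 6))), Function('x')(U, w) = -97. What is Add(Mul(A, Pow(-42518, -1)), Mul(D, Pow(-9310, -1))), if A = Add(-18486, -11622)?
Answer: Rational(20316409, 28274470) ≈ 0.71854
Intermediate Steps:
A = -30108
D = -97
Add(Mul(A, Pow(-42518, -1)), Mul(D, Pow(-9310, -1))) = Add(Mul(-30108, Pow(-42518, -1)), Mul(-97, Pow(-9310, -1))) = Add(Mul(-30108, Rational(-1, 42518)), Mul(-97, Rational(-1, 9310))) = Add(Rational(15054, 21259), Rational(97, 9310)) = Rational(20316409, 28274470)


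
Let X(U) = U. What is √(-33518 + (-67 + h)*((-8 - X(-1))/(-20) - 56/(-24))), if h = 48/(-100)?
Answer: I*√758229105/150 ≈ 183.57*I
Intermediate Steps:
h = -12/25 (h = 48*(-1/100) = -12/25 ≈ -0.48000)
√(-33518 + (-67 + h)*((-8 - X(-1))/(-20) - 56/(-24))) = √(-33518 + (-67 - 12/25)*((-8 - 1*(-1))/(-20) - 56/(-24))) = √(-33518 - 1687*((-8 + 1)*(-1/20) - 56*(-1/24))/25) = √(-33518 - 1687*(-7*(-1/20) + 7/3)/25) = √(-33518 - 1687*(7/20 + 7/3)/25) = √(-33518 - 1687/25*161/60) = √(-33518 - 271607/1500) = √(-50548607/1500) = I*√758229105/150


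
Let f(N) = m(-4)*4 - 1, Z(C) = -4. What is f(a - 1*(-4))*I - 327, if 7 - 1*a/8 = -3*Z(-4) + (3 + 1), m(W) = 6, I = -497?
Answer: -11758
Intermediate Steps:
a = -72 (a = 56 - 8*(-3*(-4) + (3 + 1)) = 56 - 8*(12 + 4) = 56 - 8*16 = 56 - 128 = -72)
f(N) = 23 (f(N) = 6*4 - 1 = 24 - 1 = 23)
f(a - 1*(-4))*I - 327 = 23*(-497) - 327 = -11431 - 327 = -11758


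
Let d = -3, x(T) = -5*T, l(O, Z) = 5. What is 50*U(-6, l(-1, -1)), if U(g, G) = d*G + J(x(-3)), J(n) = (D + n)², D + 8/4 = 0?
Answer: 7700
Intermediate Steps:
D = -2 (D = -2 + 0 = -2)
J(n) = (-2 + n)²
U(g, G) = 169 - 3*G (U(g, G) = -3*G + (-2 - 5*(-3))² = -3*G + (-2 + 15)² = -3*G + 13² = -3*G + 169 = 169 - 3*G)
50*U(-6, l(-1, -1)) = 50*(169 - 3*5) = 50*(169 - 15) = 50*154 = 7700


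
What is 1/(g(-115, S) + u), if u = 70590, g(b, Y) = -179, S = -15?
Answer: 1/70411 ≈ 1.4202e-5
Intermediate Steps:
1/(g(-115, S) + u) = 1/(-179 + 70590) = 1/70411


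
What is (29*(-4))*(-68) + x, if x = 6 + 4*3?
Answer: 7906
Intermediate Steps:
x = 18 (x = 6 + 12 = 18)
(29*(-4))*(-68) + x = (29*(-4))*(-68) + 18 = -116*(-68) + 18 = 7888 + 18 = 7906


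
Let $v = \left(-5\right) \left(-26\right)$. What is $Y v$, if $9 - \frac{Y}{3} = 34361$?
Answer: $-13397280$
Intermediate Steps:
$Y = -103056$ ($Y = 27 - 103083 = -103056$)
$v = 130$
$Y v = \left(-103056\right) 130 = -13397280$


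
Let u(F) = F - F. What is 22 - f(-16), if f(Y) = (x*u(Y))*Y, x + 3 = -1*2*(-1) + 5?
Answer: 22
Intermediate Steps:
u(F) = 0
x = 4 (x = -3 + (-1*2*(-1) + 5) = -3 + (-2*(-1) + 5) = -3 + (2 + 5) = -3 + 7 = 4)
f(Y) = 0 (f(Y) = (4*0)*Y = 0*Y = 0)
22 - f(-16) = 22 - 1*0 = 22 + 0 = 22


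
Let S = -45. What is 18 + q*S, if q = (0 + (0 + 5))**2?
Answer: -1107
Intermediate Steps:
q = 25 (q = (0 + 5)**2 = 5**2 = 25)
18 + q*S = 18 + 25*(-45) = 18 - 1125 = -1107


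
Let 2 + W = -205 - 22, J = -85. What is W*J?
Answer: 19465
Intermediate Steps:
W = -229 (W = -2 + (-205 - 22) = -2 - 227 = -229)
W*J = -229*(-85) = 19465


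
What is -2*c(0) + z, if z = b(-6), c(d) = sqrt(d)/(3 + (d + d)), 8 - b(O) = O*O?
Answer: -28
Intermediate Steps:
b(O) = 8 - O**2 (b(O) = 8 - O*O = 8 - O**2)
c(d) = sqrt(d)/(3 + 2*d)
z = -28 (z = 8 - 1*(-6)**2 = 8 - 1*36 = 8 - 36 = -28)
-2*c(0) + z = -2*sqrt(0)/(3 + 2*0) - 28 = -0/(3 + 0) - 28 = -0/3 - 28 = -2*0 - 28 = 0 - 28 = -28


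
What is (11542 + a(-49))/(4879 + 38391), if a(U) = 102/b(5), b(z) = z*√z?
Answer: 5771/21635 + 51*√5/540875 ≈ 0.26695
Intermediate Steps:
b(z) = z^(3/2)
a(U) = 102*√5/25 (a(U) = 102/(5^(3/2)) = 102/((5*√5)) = 102*(√5/25) = 102*√5/25)
(11542 + a(-49))/(4879 + 38391) = (11542 + 102*√5/25)/(4879 + 38391) = (11542 + 102*√5/25)/43270 = (11542 + 102*√5/25)*(1/43270) = 5771/21635 + 51*√5/540875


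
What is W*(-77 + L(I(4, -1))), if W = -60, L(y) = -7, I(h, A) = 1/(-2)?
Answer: 5040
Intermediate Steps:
I(h, A) = -½
W*(-77 + L(I(4, -1))) = -60*(-77 - 7) = -60*(-84) = 5040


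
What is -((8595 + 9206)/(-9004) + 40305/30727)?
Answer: 184065107/276665908 ≈ 0.66530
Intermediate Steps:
-((8595 + 9206)/(-9004) + 40305/30727) = -(17801*(-1/9004) + 40305*(1/30727)) = -(-17801/9004 + 40305/30727) = -1*(-184065107/276665908) = 184065107/276665908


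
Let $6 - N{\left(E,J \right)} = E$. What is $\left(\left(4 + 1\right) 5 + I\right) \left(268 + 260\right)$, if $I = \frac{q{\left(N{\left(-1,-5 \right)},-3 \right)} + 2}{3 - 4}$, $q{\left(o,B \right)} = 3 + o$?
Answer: $6864$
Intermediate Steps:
$N{\left(E,J \right)} = 6 - E$
$I = -12$ ($I = \frac{\left(3 + \left(6 - -1\right)\right) + 2}{3 - 4} = \frac{\left(3 + \left(6 + 1\right)\right) + 2}{-1} = \left(\left(3 + 7\right) + 2\right) \left(-1\right) = \left(10 + 2\right) \left(-1\right) = 12 \left(-1\right) = -12$)
$\left(\left(4 + 1\right) 5 + I\right) \left(268 + 260\right) = \left(\left(4 + 1\right) 5 - 12\right) \left(268 + 260\right) = \left(5 \cdot 5 - 12\right) 528 = \left(25 - 12\right) 528 = 13 \cdot 528 = 6864$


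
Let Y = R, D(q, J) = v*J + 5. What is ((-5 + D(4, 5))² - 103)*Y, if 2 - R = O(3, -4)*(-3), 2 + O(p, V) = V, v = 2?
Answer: 48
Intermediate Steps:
O(p, V) = -2 + V
D(q, J) = 5 + 2*J (D(q, J) = 2*J + 5 = 5 + 2*J)
R = -16 (R = 2 - (-2 - 4)*(-3) = 2 - (-6)*(-3) = 2 - 1*18 = 2 - 18 = -16)
Y = -16
((-5 + D(4, 5))² - 103)*Y = ((-5 + (5 + 2*5))² - 103)*(-16) = ((-5 + (5 + 10))² - 103)*(-16) = ((-5 + 15)² - 103)*(-16) = (10² - 103)*(-16) = (100 - 103)*(-16) = -3*(-16) = 48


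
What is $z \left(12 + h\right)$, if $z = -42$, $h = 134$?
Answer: $-6132$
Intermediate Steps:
$z \left(12 + h\right) = - 42 \left(12 + 134\right) = \left(-42\right) 146 = -6132$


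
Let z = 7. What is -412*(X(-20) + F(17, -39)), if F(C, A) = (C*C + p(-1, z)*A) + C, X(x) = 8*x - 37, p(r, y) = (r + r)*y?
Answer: -269860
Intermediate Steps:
p(r, y) = 2*r*y (p(r, y) = (2*r)*y = 2*r*y)
X(x) = -37 + 8*x
F(C, A) = C + C² - 14*A (F(C, A) = (C*C + (2*(-1)*7)*A) + C = (C² - 14*A) + C = C + C² - 14*A)
-412*(X(-20) + F(17, -39)) = -412*((-37 + 8*(-20)) + (17 + 17² - 14*(-39))) = -412*((-37 - 160) + (17 + 289 + 546)) = -412*(-197 + 852) = -412*655 = -269860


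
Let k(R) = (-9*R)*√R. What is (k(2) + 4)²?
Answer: 664 - 144*√2 ≈ 460.35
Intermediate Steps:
k(R) = -9*R^(3/2)
(k(2) + 4)² = (-18*√2 + 4)² = (4 - 18*√2)²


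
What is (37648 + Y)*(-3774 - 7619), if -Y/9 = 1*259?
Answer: -402366581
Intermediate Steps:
Y = -2331 (Y = -9*259 = -2331)
(37648 + Y)*(-3774 - 7619) = (37648 - 2331)*(-3774 - 7619) = 35317*(-11393) = -402366581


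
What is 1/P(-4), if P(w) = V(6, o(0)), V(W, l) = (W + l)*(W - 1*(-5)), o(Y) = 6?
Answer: 1/132 ≈ 0.0075758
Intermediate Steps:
V(W, l) = (5 + W)*(W + l) (V(W, l) = (W + l)*(W + 5) = (W + l)*(5 + W) = (5 + W)*(W + l))
P(w) = 132 (P(w) = 6**2 + 5*6 + 5*6 + 6*6 = 36 + 30 + 30 + 36 = 132)
1/P(-4) = 1/132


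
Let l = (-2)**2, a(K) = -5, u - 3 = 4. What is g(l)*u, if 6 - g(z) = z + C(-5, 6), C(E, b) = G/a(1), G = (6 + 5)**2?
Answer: 917/5 ≈ 183.40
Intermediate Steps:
u = 7 (u = 3 + 4 = 7)
G = 121 (G = 11**2 = 121)
l = 4
C(E, b) = -121/5 (C(E, b) = 121/(-5) = 121*(-1/5) = -121/5)
g(z) = 151/5 - z (g(z) = 6 - (z - 121/5) = 6 - (-121/5 + z) = 6 + (121/5 - z) = 151/5 - z)
g(l)*u = (151/5 - 1*4)*7 = (151/5 - 4)*7 = (131/5)*7 = 917/5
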